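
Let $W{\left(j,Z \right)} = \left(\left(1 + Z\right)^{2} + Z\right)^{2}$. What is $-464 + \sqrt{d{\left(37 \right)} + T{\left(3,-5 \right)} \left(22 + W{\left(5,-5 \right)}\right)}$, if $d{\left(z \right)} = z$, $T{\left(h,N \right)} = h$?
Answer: $-464 + \sqrt{466} \approx -442.41$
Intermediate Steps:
$W{\left(j,Z \right)} = \left(Z + \left(1 + Z\right)^{2}\right)^{2}$
$-464 + \sqrt{d{\left(37 \right)} + T{\left(3,-5 \right)} \left(22 + W{\left(5,-5 \right)}\right)} = -464 + \sqrt{37 + 3 \left(22 + \left(-5 + \left(1 - 5\right)^{2}\right)^{2}\right)} = -464 + \sqrt{37 + 3 \left(22 + \left(-5 + \left(-4\right)^{2}\right)^{2}\right)} = -464 + \sqrt{37 + 3 \left(22 + \left(-5 + 16\right)^{2}\right)} = -464 + \sqrt{37 + 3 \left(22 + 11^{2}\right)} = -464 + \sqrt{37 + 3 \left(22 + 121\right)} = -464 + \sqrt{37 + 3 \cdot 143} = -464 + \sqrt{37 + 429} = -464 + \sqrt{466}$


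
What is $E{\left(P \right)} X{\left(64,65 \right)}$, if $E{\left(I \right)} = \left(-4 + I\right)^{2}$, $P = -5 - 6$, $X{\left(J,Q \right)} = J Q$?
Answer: $936000$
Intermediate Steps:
$P = -11$ ($P = -5 - 6 = -11$)
$E{\left(P \right)} X{\left(64,65 \right)} = \left(-4 - 11\right)^{2} \cdot 64 \cdot 65 = \left(-15\right)^{2} \cdot 4160 = 225 \cdot 4160 = 936000$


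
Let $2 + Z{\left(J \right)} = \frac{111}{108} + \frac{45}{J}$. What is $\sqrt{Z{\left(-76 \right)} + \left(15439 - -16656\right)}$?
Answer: $\frac{\sqrt{417086290}}{114} \approx 179.15$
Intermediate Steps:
$Z{\left(J \right)} = - \frac{35}{36} + \frac{45}{J}$ ($Z{\left(J \right)} = -2 + \left(\frac{111}{108} + \frac{45}{J}\right) = -2 + \left(111 \cdot \frac{1}{108} + \frac{45}{J}\right) = -2 + \left(\frac{37}{36} + \frac{45}{J}\right) = - \frac{35}{36} + \frac{45}{J}$)
$\sqrt{Z{\left(-76 \right)} + \left(15439 - -16656\right)} = \sqrt{\left(- \frac{35}{36} + \frac{45}{-76}\right) + \left(15439 - -16656\right)} = \sqrt{\left(- \frac{35}{36} + 45 \left(- \frac{1}{76}\right)\right) + \left(15439 + 16656\right)} = \sqrt{\left(- \frac{35}{36} - \frac{45}{76}\right) + 32095} = \sqrt{- \frac{535}{342} + 32095} = \sqrt{\frac{10975955}{342}} = \frac{\sqrt{417086290}}{114}$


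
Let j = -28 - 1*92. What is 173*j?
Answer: -20760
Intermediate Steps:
j = -120 (j = -28 - 92 = -120)
173*j = 173*(-120) = -20760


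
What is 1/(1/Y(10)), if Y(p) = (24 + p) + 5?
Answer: 39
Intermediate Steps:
Y(p) = 29 + p
1/(1/Y(10)) = 1/(1/(29 + 10)) = 1/(1/39) = 39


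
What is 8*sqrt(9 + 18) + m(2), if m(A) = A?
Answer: 2 + 24*sqrt(3) ≈ 43.569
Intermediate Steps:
8*sqrt(9 + 18) + m(2) = 8*sqrt(9 + 18) + 2 = 8*sqrt(27) + 2 = 8*(3*sqrt(3)) + 2 = 24*sqrt(3) + 2 = 2 + 24*sqrt(3)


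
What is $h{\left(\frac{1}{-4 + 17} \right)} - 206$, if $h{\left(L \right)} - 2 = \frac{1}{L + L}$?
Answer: $- \frac{395}{2} \approx -197.5$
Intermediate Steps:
$h{\left(L \right)} = 2 + \frac{1}{2 L}$ ($h{\left(L \right)} = 2 + \frac{1}{L + L} = 2 + \frac{1}{2 L}$)
$h{\left(\frac{1}{-4 + 17} \right)} - 206 = \left(2 + \frac{1}{2 \frac{1}{-4 + 17}}\right) - 206 = \left(2 + \frac{1}{2 \cdot \frac{1}{13}}\right) - 206 = \left(2 + \frac{\frac{1}{\frac{1}{13}}}{2}\right) - 206 = \left(2 + \frac{1}{2} \cdot 13\right) - 206 = \left(2 + \frac{13}{2}\right) - 206 = \frac{17}{2} - 206 = - \frac{395}{2}$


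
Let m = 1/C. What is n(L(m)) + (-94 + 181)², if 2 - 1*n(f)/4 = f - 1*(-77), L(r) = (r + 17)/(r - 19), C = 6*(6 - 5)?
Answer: 821809/113 ≈ 7272.6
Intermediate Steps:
C = 6 (C = 6*1 = 6)
m = ⅙ (m = 1/6 = ⅙ ≈ 0.16667)
L(r) = (17 + r)/(-19 + r)
n(f) = -300 - 4*f (n(f) = 8 - 4*(f - 1*(-77)) = 8 - 4*(f + 77) = 8 - 4*(77 + f) = 8 + (-308 - 4*f) = -300 - 4*f)
n(L(m)) + (-94 + 181)² = (-300 - 4*(17 + ⅙)/(-19 + ⅙)) + (-94 + 181)² = (-300 - 4*103/((-113/6)*6)) + 87² = (-300 - (-24)*103/(113*6)) + 7569 = (-300 - 4*(-103/113)) + 7569 = (-300 + 412/113) + 7569 = -33488/113 + 7569 = 821809/113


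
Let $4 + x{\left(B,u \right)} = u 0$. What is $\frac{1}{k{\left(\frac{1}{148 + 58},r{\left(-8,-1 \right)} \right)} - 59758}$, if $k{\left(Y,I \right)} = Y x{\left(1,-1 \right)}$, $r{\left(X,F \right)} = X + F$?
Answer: $- \frac{103}{6155076} \approx -1.6734 \cdot 10^{-5}$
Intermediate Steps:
$r{\left(X,F \right)} = F + X$
$x{\left(B,u \right)} = -4$ ($x{\left(B,u \right)} = -4 + u 0 = -4 + 0 = -4$)
$k{\left(Y,I \right)} = - 4 Y$ ($k{\left(Y,I \right)} = Y \left(-4\right) = - 4 Y$)
$\frac{1}{k{\left(\frac{1}{148 + 58},r{\left(-8,-1 \right)} \right)} - 59758} = \frac{1}{- \frac{4}{148 + 58} - 59758} = \frac{1}{- \frac{4}{206} - 59758} = \frac{1}{\left(-4\right) \frac{1}{206} - 59758} = \frac{1}{- \frac{2}{103} - 59758} = \frac{1}{- \frac{6155076}{103}} = - \frac{103}{6155076}$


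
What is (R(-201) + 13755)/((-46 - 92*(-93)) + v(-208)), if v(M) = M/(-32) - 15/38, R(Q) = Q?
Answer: 128763/80903 ≈ 1.5916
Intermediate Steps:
v(M) = -15/38 - M/32 (v(M) = M*(-1/32) - 15*1/38 = -M/32 - 15/38 = -15/38 - M/32)
(R(-201) + 13755)/((-46 - 92*(-93)) + v(-208)) = (-201 + 13755)/((-46 - 92*(-93)) + (-15/38 - 1/32*(-208))) = 13554/((-46 + 8556) + (-15/38 + 13/2)) = 13554/(8510 + 116/19) = 13554/(161806/19) = 13554*(19/161806) = 128763/80903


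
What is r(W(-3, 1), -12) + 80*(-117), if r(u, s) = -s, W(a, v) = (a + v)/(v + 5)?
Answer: -9348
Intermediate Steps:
W(a, v) = (a + v)/(5 + v)
r(W(-3, 1), -12) + 80*(-117) = -1*(-12) + 80*(-117) = 12 - 9360 = -9348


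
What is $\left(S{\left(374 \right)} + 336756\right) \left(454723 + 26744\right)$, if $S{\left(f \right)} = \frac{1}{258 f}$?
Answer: $\frac{5214971285597017}{32164} \approx 1.6214 \cdot 10^{11}$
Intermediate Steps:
$S{\left(f \right)} = \frac{1}{258 f}$
$\left(S{\left(374 \right)} + 336756\right) \left(454723 + 26744\right) = \left(\frac{1}{258 \cdot 374} + 336756\right) \left(454723 + 26744\right) = \left(\frac{1}{258} \cdot \frac{1}{374} + 336756\right) 481467 = \left(\frac{1}{96492} + 336756\right) 481467 = \frac{32494259953}{96492} \cdot 481467 = \frac{5214971285597017}{32164}$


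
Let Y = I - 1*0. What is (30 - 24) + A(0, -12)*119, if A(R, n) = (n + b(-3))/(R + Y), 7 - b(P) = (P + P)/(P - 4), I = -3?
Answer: 715/3 ≈ 238.33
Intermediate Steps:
b(P) = 7 - 2*P/(-4 + P) (b(P) = 7 - (P + P)/(P - 4) = 7 - 2*P/(-4 + P))
Y = -3 (Y = -3 - 1*0 = -3 + 0 = -3)
A(R, n) = (43/7 + n)/(-3 + R) (A(R, n) = (n + (-28 + 5*(-3))/(-4 - 3))/(R - 3) = (n + (-28 - 15)/(-7))/(-3 + R) = (n - ⅐*(-43))/(-3 + R) = (n + 43/7)/(-3 + R) = (43/7 + n)/(-3 + R))
(30 - 24) + A(0, -12)*119 = (30 - 24) + ((43/7 - 12)/(-3 + 0))*119 = 6 + (-41/7/(-3))*119 = 6 - ⅓*(-41/7)*119 = 6 + (41/21)*119 = 6 + 697/3 = 715/3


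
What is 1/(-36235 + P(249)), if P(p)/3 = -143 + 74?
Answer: -1/36442 ≈ -2.7441e-5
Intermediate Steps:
P(p) = -207 (P(p) = 3*(-143 + 74) = 3*(-69) = -207)
1/(-36235 + P(249)) = 1/(-36235 - 207) = 1/(-36442) = -1/36442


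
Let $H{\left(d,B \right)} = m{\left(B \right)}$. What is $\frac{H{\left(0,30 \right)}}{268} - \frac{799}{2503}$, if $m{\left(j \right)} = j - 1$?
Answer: $- \frac{141545}{670804} \approx -0.21101$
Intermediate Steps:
$m{\left(j \right)} = -1 + j$
$H{\left(d,B \right)} = -1 + B$
$\frac{H{\left(0,30 \right)}}{268} - \frac{799}{2503} = \frac{-1 + 30}{268} - \frac{799}{2503} = 29 \cdot \frac{1}{268} - \frac{799}{2503} = \frac{29}{268} - \frac{799}{2503} = - \frac{141545}{670804}$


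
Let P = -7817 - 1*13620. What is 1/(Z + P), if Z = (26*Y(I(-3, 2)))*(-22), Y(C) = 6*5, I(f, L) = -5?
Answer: -1/38597 ≈ -2.5909e-5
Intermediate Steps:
Y(C) = 30
P = -21437 (P = -7817 - 13620 = -21437)
Z = -17160 (Z = (26*30)*(-22) = 780*(-22) = -17160)
1/(Z + P) = 1/(-17160 - 21437) = 1/(-38597) = -1/38597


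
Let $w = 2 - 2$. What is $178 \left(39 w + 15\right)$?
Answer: $2670$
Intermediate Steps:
$w = 0$
$178 \left(39 w + 15\right) = 178 \left(39 \cdot 0 + 15\right) = 178 \left(0 + 15\right) = 178 \cdot 15 = 2670$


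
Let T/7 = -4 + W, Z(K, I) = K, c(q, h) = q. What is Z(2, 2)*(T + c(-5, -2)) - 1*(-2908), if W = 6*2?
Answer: 3010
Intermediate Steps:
W = 12
T = 56 (T = 7*(-4 + 12) = 7*8 = 56)
Z(2, 2)*(T + c(-5, -2)) - 1*(-2908) = 2*(56 - 5) - 1*(-2908) = 2*51 + 2908 = 102 + 2908 = 3010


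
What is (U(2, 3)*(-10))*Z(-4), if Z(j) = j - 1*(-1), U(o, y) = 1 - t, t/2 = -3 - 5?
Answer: 510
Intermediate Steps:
t = -16 (t = 2*(-3 - 5) = 2*(-8) = -16)
U(o, y) = 17 (U(o, y) = 1 - 1*(-16) = 1 + 16 = 17)
Z(j) = 1 + j (Z(j) = j + 1 = 1 + j)
(U(2, 3)*(-10))*Z(-4) = (17*(-10))*(1 - 4) = -170*(-3) = 510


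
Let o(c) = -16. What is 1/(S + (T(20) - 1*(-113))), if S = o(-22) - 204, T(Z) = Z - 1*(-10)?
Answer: -1/77 ≈ -0.012987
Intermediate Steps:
T(Z) = 10 + Z (T(Z) = Z + 10 = 10 + Z)
S = -220 (S = -16 - 204 = -220)
1/(S + (T(20) - 1*(-113))) = 1/(-220 + ((10 + 20) - 1*(-113))) = 1/(-220 + (30 + 113)) = 1/(-220 + 143) = 1/(-77) = -1/77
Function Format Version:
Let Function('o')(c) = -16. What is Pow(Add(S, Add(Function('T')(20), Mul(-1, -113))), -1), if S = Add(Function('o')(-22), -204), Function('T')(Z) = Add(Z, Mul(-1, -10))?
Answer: Rational(-1, 77) ≈ -0.012987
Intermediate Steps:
Function('T')(Z) = Add(10, Z) (Function('T')(Z) = Add(Z, 10) = Add(10, Z))
S = -220 (S = Add(-16, -204) = -220)
Pow(Add(S, Add(Function('T')(20), Mul(-1, -113))), -1) = Pow(Add(-220, Add(Add(10, 20), Mul(-1, -113))), -1) = Pow(Add(-220, Add(30, 113)), -1) = Pow(Add(-220, 143), -1) = Pow(-77, -1) = Rational(-1, 77)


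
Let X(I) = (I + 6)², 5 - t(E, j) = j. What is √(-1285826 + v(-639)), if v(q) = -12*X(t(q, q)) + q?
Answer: I*√6356465 ≈ 2521.2*I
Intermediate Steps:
t(E, j) = 5 - j
X(I) = (6 + I)²
v(q) = q - 12*(11 - q)² (v(q) = -12*(6 + (5 - q))² + q = -12*(11 - q)² + q = q - 12*(11 - q)²)
√(-1285826 + v(-639)) = √(-1285826 + (-639 - 12*(-11 - 639)²)) = √(-1285826 + (-639 - 12*(-650)²)) = √(-1285826 + (-639 - 12*422500)) = √(-1285826 + (-639 - 5070000)) = √(-1285826 - 5070639) = √(-6356465) = I*√6356465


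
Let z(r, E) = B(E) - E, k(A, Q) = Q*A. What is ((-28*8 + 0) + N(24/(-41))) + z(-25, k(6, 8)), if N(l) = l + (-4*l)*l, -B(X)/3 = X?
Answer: -702584/1681 ≈ -417.96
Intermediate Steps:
B(X) = -3*X
k(A, Q) = A*Q
z(r, E) = -4*E (z(r, E) = -3*E - E = -4*E)
N(l) = l - 4*l²
((-28*8 + 0) + N(24/(-41))) + z(-25, k(6, 8)) = ((-28*8 + 0) + (24/(-41))*(1 - 96/(-41))) - 24*8 = ((-224 + 0) + (24*(-1/41))*(1 - 96*(-1)/41)) - 4*48 = (-224 - 24*(1 - 4*(-24/41))/41) - 192 = (-224 - 24*(1 + 96/41)/41) - 192 = (-224 - 24/41*137/41) - 192 = (-224 - 3288/1681) - 192 = -379832/1681 - 192 = -702584/1681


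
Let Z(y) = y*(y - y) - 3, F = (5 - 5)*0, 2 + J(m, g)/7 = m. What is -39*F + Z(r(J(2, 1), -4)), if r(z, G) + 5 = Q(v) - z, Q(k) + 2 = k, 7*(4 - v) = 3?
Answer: -3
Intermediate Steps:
v = 25/7 (v = 4 - ⅐*3 = 4 - 3/7 = 25/7 ≈ 3.5714)
J(m, g) = -14 + 7*m
Q(k) = -2 + k
r(z, G) = -24/7 - z (r(z, G) = -5 + ((-2 + 25/7) - z) = -5 + (11/7 - z) = -24/7 - z)
F = 0 (F = 0*0 = 0)
Z(y) = -3 (Z(y) = y*0 - 3 = 0 - 3 = -3)
-39*F + Z(r(J(2, 1), -4)) = -39*0 - 3 = 0 - 3 = -3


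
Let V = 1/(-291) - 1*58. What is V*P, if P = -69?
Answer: 388217/97 ≈ 4002.2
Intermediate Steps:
V = -16879/291 (V = -1/291 - 58 = -16879/291 ≈ -58.003)
V*P = -16879/291*(-69) = 388217/97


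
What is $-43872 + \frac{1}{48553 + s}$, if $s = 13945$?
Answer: $- \frac{2741912255}{62498} \approx -43872.0$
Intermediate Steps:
$-43872 + \frac{1}{48553 + s} = -43872 + \frac{1}{48553 + 13945} = -43872 + \frac{1}{62498} = - \frac{2741912255}{62498}$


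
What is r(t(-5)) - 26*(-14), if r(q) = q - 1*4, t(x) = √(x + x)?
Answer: 360 + I*√10 ≈ 360.0 + 3.1623*I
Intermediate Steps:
t(x) = √2*√x (t(x) = √(2*x) = √2*√x)
r(q) = -4 + q (r(q) = q - 4 = -4 + q)
r(t(-5)) - 26*(-14) = (-4 + √2*√(-5)) - 26*(-14) = (-4 + √2*(I*√5)) + 364 = (-4 + I*√10) + 364 = 360 + I*√10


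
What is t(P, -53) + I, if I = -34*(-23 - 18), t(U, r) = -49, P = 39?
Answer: 1345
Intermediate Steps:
I = 1394 (I = -34*(-41) = 1394)
t(P, -53) + I = -49 + 1394 = 1345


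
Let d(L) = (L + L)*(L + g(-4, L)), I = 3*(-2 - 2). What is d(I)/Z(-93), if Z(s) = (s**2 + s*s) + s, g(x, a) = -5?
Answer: 136/5735 ≈ 0.023714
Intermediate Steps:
I = -12 (I = 3*(-4) = -12)
Z(s) = s + 2*s**2 (Z(s) = (s**2 + s**2) + s = 2*s**2 + s = s + 2*s**2)
d(L) = 2*L*(-5 + L) (d(L) = (L + L)*(L - 5) = (2*L)*(-5 + L) = 2*L*(-5 + L))
d(I)/Z(-93) = (2*(-12)*(-5 - 12))/((-93*(1 + 2*(-93)))) = (2*(-12)*(-17))/((-93*(1 - 186))) = 408/((-93*(-185))) = 408/17205 = 408*(1/17205) = 136/5735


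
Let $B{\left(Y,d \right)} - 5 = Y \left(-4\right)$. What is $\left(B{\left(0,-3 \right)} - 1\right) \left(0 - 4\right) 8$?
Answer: $-128$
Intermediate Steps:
$B{\left(Y,d \right)} = 5 - 4 Y$ ($B{\left(Y,d \right)} = 5 + Y \left(-4\right) = 5 - 4 Y$)
$\left(B{\left(0,-3 \right)} - 1\right) \left(0 - 4\right) 8 = \left(\left(5 - 0\right) - 1\right) \left(0 - 4\right) 8 = \left(\left(5 + 0\right) - 1\right) \left(0 - 4\right) 8 = \left(5 - 1\right) \left(-4\right) 8 = 4 \left(-4\right) 8 = \left(-16\right) 8 = -128$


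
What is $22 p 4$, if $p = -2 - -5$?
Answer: $264$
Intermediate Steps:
$p = 3$ ($p = -2 + 5 = 3$)
$22 p 4 = 22 \cdot 3 \cdot 4 = 66 \cdot 4 = 264$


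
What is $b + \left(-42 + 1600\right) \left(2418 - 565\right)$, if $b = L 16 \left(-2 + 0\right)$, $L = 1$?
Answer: $2886942$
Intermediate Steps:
$b = -32$ ($b = 1 \cdot 16 \left(-2 + 0\right) = 16 \left(-2\right) = -32$)
$b + \left(-42 + 1600\right) \left(2418 - 565\right) = -32 + \left(-42 + 1600\right) \left(2418 - 565\right) = -32 + 1558 \cdot 1853 = -32 + 2886974 = 2886942$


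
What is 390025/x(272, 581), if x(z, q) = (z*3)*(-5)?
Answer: -78005/816 ≈ -95.594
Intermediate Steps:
x(z, q) = -15*z (x(z, q) = (3*z)*(-5) = -15*z)
390025/x(272, 581) = 390025/((-15*272)) = 390025/(-4080) = 390025*(-1/4080) = -78005/816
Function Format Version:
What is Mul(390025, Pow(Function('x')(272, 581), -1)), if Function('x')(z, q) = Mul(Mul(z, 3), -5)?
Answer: Rational(-78005, 816) ≈ -95.594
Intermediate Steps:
Function('x')(z, q) = Mul(-15, z) (Function('x')(z, q) = Mul(Mul(3, z), -5) = Mul(-15, z))
Mul(390025, Pow(Function('x')(272, 581), -1)) = Mul(390025, Pow(Mul(-15, 272), -1)) = Mul(390025, Pow(-4080, -1)) = Mul(390025, Rational(-1, 4080)) = Rational(-78005, 816)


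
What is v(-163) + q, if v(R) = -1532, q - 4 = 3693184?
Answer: 3691656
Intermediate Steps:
q = 3693188 (q = 4 + 3693184 = 3693188)
v(-163) + q = -1532 + 3693188 = 3691656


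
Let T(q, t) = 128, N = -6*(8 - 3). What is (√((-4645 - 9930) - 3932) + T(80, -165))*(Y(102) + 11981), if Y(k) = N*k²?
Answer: -38417792 - 300139*I*√18507 ≈ -3.8418e+7 - 4.0831e+7*I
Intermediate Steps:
N = -30 (N = -6*5 = -30)
Y(k) = -30*k²
(√((-4645 - 9930) - 3932) + T(80, -165))*(Y(102) + 11981) = (√((-4645 - 9930) - 3932) + 128)*(-30*102² + 11981) = (√(-14575 - 3932) + 128)*(-30*10404 + 11981) = (√(-18507) + 128)*(-312120 + 11981) = (I*√18507 + 128)*(-300139) = (128 + I*√18507)*(-300139) = -38417792 - 300139*I*√18507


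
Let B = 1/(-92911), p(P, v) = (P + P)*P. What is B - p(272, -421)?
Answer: -13747854849/92911 ≈ -1.4797e+5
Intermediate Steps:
p(P, v) = 2*P² (p(P, v) = (2*P)*P = 2*P²)
B = -1/92911 ≈ -1.0763e-5
B - p(272, -421) = -1/92911 - 2*272² = -1/92911 - 2*73984 = -1/92911 - 1*147968 = -1/92911 - 147968 = -13747854849/92911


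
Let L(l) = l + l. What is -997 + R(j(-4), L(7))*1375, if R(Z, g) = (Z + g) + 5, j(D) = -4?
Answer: 19628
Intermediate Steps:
L(l) = 2*l
R(Z, g) = 5 + Z + g
-997 + R(j(-4), L(7))*1375 = -997 + (5 - 4 + 2*7)*1375 = -997 + (5 - 4 + 14)*1375 = -997 + 15*1375 = -997 + 20625 = 19628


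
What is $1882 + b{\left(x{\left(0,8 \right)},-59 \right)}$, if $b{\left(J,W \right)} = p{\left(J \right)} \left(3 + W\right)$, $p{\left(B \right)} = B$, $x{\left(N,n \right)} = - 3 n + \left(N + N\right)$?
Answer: $3226$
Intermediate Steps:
$x{\left(N,n \right)} = - 3 n + 2 N$
$b{\left(J,W \right)} = J \left(3 + W\right)$
$1882 + b{\left(x{\left(0,8 \right)},-59 \right)} = 1882 + \left(\left(-3\right) 8 + 2 \cdot 0\right) \left(3 - 59\right) = 1882 + \left(-24 + 0\right) \left(-56\right) = 1882 - -1344 = 1882 + 1344 = 3226$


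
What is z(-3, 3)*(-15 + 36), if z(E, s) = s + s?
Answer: 126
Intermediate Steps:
z(E, s) = 2*s
z(-3, 3)*(-15 + 36) = (2*3)*(-15 + 36) = 6*21 = 126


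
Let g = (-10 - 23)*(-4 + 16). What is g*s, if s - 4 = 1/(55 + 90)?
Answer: -230076/145 ≈ -1586.7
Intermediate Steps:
s = 581/145 (s = 4 + 1/(55 + 90) = 4 + 1/145 = 581/145 ≈ 4.0069)
g = -396 (g = -33*12 = -396)
g*s = -396*581/145 = -230076/145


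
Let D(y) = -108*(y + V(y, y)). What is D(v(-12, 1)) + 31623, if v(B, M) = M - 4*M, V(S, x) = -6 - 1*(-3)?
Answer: 32271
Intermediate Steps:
V(S, x) = -3 (V(S, x) = -6 + 3 = -3)
v(B, M) = -3*M
D(y) = 324 - 108*y (D(y) = -108*(y - 3) = -108*(-3 + y) = 324 - 108*y)
D(v(-12, 1)) + 31623 = (324 - (-324)) + 31623 = (324 - 108*(-3)) + 31623 = (324 + 324) + 31623 = 648 + 31623 = 32271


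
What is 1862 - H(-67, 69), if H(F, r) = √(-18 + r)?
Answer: 1862 - √51 ≈ 1854.9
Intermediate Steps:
1862 - H(-67, 69) = 1862 - √(-18 + 69) = 1862 - √51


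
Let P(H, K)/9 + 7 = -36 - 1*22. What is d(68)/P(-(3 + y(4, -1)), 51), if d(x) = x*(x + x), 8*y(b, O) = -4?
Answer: -9248/585 ≈ -15.809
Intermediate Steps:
y(b, O) = -½ (y(b, O) = (⅛)*(-4) = -½)
d(x) = 2*x² (d(x) = x*(2*x) = 2*x²)
P(H, K) = -585 (P(H, K) = -63 + 9*(-36 - 1*22) = -63 + 9*(-36 - 22) = -63 + 9*(-58) = -63 - 522 = -585)
d(68)/P(-(3 + y(4, -1)), 51) = (2*68²)/(-585) = (2*4624)*(-1/585) = 9248*(-1/585) = -9248/585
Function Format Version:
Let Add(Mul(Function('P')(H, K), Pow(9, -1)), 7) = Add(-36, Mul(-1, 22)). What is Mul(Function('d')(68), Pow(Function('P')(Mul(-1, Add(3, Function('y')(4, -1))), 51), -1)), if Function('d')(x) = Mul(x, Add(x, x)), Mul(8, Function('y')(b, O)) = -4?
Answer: Rational(-9248, 585) ≈ -15.809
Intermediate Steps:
Function('y')(b, O) = Rational(-1, 2) (Function('y')(b, O) = Mul(Rational(1, 8), -4) = Rational(-1, 2))
Function('d')(x) = Mul(2, Pow(x, 2)) (Function('d')(x) = Mul(x, Mul(2, x)) = Mul(2, Pow(x, 2)))
Function('P')(H, K) = -585 (Function('P')(H, K) = Add(-63, Mul(9, Add(-36, Mul(-1, 22)))) = Add(-63, Mul(9, Add(-36, -22))) = Add(-63, Mul(9, -58)) = Add(-63, -522) = -585)
Mul(Function('d')(68), Pow(Function('P')(Mul(-1, Add(3, Function('y')(4, -1))), 51), -1)) = Mul(Mul(2, Pow(68, 2)), Pow(-585, -1)) = Mul(Mul(2, 4624), Rational(-1, 585)) = Mul(9248, Rational(-1, 585)) = Rational(-9248, 585)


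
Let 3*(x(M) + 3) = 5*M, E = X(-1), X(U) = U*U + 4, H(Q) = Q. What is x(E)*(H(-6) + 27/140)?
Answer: -1084/35 ≈ -30.971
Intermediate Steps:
X(U) = 4 + U² (X(U) = U² + 4 = 4 + U²)
E = 5 (E = 4 + (-1)² = 4 + 1 = 5)
x(M) = -3 + 5*M/3 (x(M) = -3 + (5*M)/3 = -3 + 5*M/3)
x(E)*(H(-6) + 27/140) = (-3 + (5/3)*5)*(-6 + 27/140) = (-3 + 25/3)*(-6 + 27*(1/140)) = 16*(-6 + 27/140)/3 = (16/3)*(-813/140) = -1084/35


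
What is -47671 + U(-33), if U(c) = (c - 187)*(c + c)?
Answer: -33151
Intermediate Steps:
U(c) = 2*c*(-187 + c) (U(c) = (-187 + c)*(2*c) = 2*c*(-187 + c))
-47671 + U(-33) = -47671 + 2*(-33)*(-187 - 33) = -47671 + 2*(-33)*(-220) = -47671 + 14520 = -33151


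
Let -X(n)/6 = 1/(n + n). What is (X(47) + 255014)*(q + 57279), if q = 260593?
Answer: 3809904126160/47 ≈ 8.1062e+10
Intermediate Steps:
X(n) = -3/n (X(n) = -6/(n + n) = -6*1/(2*n) = -3/n)
(X(47) + 255014)*(q + 57279) = (-3/47 + 255014)*(260593 + 57279) = (-3*1/47 + 255014)*317872 = (-3/47 + 255014)*317872 = (11985655/47)*317872 = 3809904126160/47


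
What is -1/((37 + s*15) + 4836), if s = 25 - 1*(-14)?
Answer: -1/5458 ≈ -0.00018322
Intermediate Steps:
s = 39 (s = 25 + 14 = 39)
-1/((37 + s*15) + 4836) = -1/((37 + 39*15) + 4836) = -1/((37 + 585) + 4836) = -1/(622 + 4836) = -1/5458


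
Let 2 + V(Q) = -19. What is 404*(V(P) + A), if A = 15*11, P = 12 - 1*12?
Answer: 58176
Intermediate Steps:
P = 0 (P = 12 - 12 = 0)
A = 165
V(Q) = -21 (V(Q) = -2 - 19 = -21)
404*(V(P) + A) = 404*(-21 + 165) = 404*144 = 58176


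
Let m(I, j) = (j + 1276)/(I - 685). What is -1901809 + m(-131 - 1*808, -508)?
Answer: -386067323/203 ≈ -1.9018e+6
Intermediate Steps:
m(I, j) = (1276 + j)/(-685 + I)
-1901809 + m(-131 - 1*808, -508) = -1901809 + (1276 - 508)/(-685 + (-131 - 1*808)) = -1901809 + 768/(-685 + (-131 - 808)) = -1901809 + 768/(-685 - 939) = -1901809 + 768/(-1624) = -1901809 - 1/1624*768 = -1901809 - 96/203 = -386067323/203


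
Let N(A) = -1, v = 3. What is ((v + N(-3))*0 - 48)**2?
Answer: 2304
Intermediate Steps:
((v + N(-3))*0 - 48)**2 = ((3 - 1)*0 - 48)**2 = (2*0 - 48)**2 = (0 - 48)**2 = (-48)**2 = 2304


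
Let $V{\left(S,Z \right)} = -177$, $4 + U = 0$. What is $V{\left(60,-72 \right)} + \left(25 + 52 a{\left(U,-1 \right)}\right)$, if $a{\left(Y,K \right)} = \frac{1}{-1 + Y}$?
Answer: $- \frac{812}{5} \approx -162.4$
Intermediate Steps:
$U = -4$ ($U = -4 + 0 = -4$)
$V{\left(60,-72 \right)} + \left(25 + 52 a{\left(U,-1 \right)}\right) = -177 + \left(25 + \frac{52}{-1 - 4}\right) = -177 + \left(25 + \frac{52}{-5}\right) = -177 + \left(25 + 52 \left(- \frac{1}{5}\right)\right) = -177 + \left(25 - \frac{52}{5}\right) = -177 + \frac{73}{5} = - \frac{812}{5}$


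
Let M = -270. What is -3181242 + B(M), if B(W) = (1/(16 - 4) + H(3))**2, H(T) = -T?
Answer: -458097623/144 ≈ -3.1812e+6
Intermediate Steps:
B(W) = 1225/144 (B(W) = (1/(16 - 4) - 1*3)**2 = (1/12 - 3)**2 = (-35/12)**2 = 1225/144)
-3181242 + B(M) = -3181242 + 1225/144 = -458097623/144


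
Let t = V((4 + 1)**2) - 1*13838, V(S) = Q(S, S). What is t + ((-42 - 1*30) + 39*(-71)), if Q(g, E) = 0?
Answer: -16679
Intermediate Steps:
V(S) = 0
t = -13838 (t = 0 - 1*13838 = 0 - 13838 = -13838)
t + ((-42 - 1*30) + 39*(-71)) = -13838 + ((-42 - 1*30) + 39*(-71)) = -13838 + ((-42 - 30) - 2769) = -13838 + (-72 - 2769) = -13838 - 2841 = -16679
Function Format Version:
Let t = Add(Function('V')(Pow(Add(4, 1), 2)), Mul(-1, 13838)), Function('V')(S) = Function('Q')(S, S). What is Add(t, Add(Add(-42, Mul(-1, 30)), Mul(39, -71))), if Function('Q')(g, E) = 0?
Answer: -16679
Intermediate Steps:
Function('V')(S) = 0
t = -13838 (t = Add(0, Mul(-1, 13838)) = Add(0, -13838) = -13838)
Add(t, Add(Add(-42, Mul(-1, 30)), Mul(39, -71))) = Add(-13838, Add(Add(-42, Mul(-1, 30)), Mul(39, -71))) = Add(-13838, Add(Add(-42, -30), -2769)) = Add(-13838, Add(-72, -2769)) = Add(-13838, -2841) = -16679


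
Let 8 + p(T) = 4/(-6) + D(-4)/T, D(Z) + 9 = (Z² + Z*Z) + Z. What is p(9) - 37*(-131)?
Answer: 43564/9 ≈ 4840.4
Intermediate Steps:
D(Z) = -9 + Z + 2*Z² (D(Z) = -9 + ((Z² + Z*Z) + Z) = -9 + ((Z² + Z²) + Z) = -9 + (2*Z² + Z) = -9 + (Z + 2*Z²) = -9 + Z + 2*Z²)
p(T) = -26/3 + 19/T (p(T) = -8 + (4/(-6) + (-9 - 4 + 2*(-4)²)/T) = -8 + (4*(-⅙) + (-9 - 4 + 2*16)/T) = -8 + (-⅔ + (-9 - 4 + 32)/T) = -8 + (-⅔ + 19/T) = -26/3 + 19/T)
p(9) - 37*(-131) = (-26/3 + 19/9) - 37*(-131) = (-26/3 + 19*(⅑)) + 4847 = (-26/3 + 19/9) + 4847 = -59/9 + 4847 = 43564/9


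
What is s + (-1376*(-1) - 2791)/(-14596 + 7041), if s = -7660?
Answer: -11573977/1511 ≈ -7659.8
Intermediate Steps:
s + (-1376*(-1) - 2791)/(-14596 + 7041) = -7660 + (-1376*(-1) - 2791)/(-14596 + 7041) = -7660 + (1376 - 2791)/(-7555) = -7660 - 1415*(-1/7555) = -7660 + 283/1511 = -11573977/1511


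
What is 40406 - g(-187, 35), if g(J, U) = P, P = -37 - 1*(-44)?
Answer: 40399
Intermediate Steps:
P = 7 (P = -37 + 44 = 7)
g(J, U) = 7
40406 - g(-187, 35) = 40406 - 1*7 = 40406 - 7 = 40399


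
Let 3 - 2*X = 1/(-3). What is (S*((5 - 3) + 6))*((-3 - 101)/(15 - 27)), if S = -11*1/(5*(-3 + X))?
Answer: 572/5 ≈ 114.40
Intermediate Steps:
X = 5/3 (X = 3/2 - ½/(-3) = 3/2 - ½*(-⅓) = 3/2 + ⅙ = 5/3 ≈ 1.6667)
S = 33/20 (S = -11*1/(5*(-3 + 5/3)) = -11/(5*(-4/3)) = -11/(-20/3) = -11*(-3/20) = 33/20 ≈ 1.6500)
(S*((5 - 3) + 6))*((-3 - 101)/(15 - 27)) = (33*((5 - 3) + 6)/20)*((-3 - 101)/(15 - 27)) = (33*(2 + 6)/20)*(-104/(-12)) = ((33/20)*8)*(-104*(-1/12)) = (66/5)*(26/3) = 572/5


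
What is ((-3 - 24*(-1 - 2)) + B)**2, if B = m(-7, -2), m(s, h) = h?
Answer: 4489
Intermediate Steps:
B = -2
((-3 - 24*(-1 - 2)) + B)**2 = ((-3 - 24*(-1 - 2)) - 2)**2 = ((-3 - 24*(-3)) - 2)**2 = ((-3 - 6*(-12)) - 2)**2 = ((-3 + 72) - 2)**2 = (69 - 2)**2 = 67**2 = 4489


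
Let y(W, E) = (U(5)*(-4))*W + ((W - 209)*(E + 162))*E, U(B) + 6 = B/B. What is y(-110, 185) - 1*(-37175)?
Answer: -20443230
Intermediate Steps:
U(B) = -5 (U(B) = -6 + B/B = -6 + 1 = -5)
y(W, E) = 20*W + E*(-209 + W)*(162 + E) (y(W, E) = (-5*(-4))*W + ((W - 209)*(E + 162))*E = 20*W + ((-209 + W)*(162 + E))*E = 20*W + E*(-209 + W)*(162 + E))
y(-110, 185) - 1*(-37175) = (-33858*185 - 209*185**2 + 20*(-110) - 110*185**2 + 162*185*(-110)) - 1*(-37175) = (-6263730 - 209*34225 - 2200 - 110*34225 - 3296700) + 37175 = (-6263730 - 7153025 - 2200 - 3764750 - 3296700) + 37175 = -20480405 + 37175 = -20443230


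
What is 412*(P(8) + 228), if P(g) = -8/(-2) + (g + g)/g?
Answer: 96408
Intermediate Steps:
P(g) = 6 (P(g) = -8*(-½) + (2*g)/g = 4 + 2 = 6)
412*(P(8) + 228) = 412*(6 + 228) = 412*234 = 96408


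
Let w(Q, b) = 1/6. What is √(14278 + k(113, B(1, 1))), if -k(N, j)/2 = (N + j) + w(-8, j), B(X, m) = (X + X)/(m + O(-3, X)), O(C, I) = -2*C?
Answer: √6196533/21 ≈ 118.54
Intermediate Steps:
w(Q, b) = ⅙
B(X, m) = 2*X/(6 + m) (B(X, m) = (X + X)/(m - 2*(-3)) = (2*X)/(m + 6) = (2*X)/(6 + m) = 2*X/(6 + m))
k(N, j) = -⅓ - 2*N - 2*j (k(N, j) = -2*((N + j) + ⅙) = -2*(⅙ + N + j) = -⅓ - 2*N - 2*j)
√(14278 + k(113, B(1, 1))) = √(14278 + (-⅓ - 2*113 - 4/(6 + 1))) = √(14278 + (-⅓ - 226 - 4/7)) = √(14278 - 4765/21) = √(295073/21) = √6196533/21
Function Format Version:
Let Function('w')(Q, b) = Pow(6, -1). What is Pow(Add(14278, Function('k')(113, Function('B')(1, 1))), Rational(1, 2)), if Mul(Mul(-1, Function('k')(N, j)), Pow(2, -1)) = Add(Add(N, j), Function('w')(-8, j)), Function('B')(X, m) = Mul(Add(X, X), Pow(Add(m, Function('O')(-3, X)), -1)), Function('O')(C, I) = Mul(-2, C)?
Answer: Mul(Rational(1, 21), Pow(6196533, Rational(1, 2))) ≈ 118.54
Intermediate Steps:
Function('w')(Q, b) = Rational(1, 6)
Function('B')(X, m) = Mul(2, X, Pow(Add(6, m), -1)) (Function('B')(X, m) = Mul(Add(X, X), Pow(Add(m, Mul(-2, -3)), -1)) = Mul(Mul(2, X), Pow(Add(m, 6), -1)) = Mul(Mul(2, X), Pow(Add(6, m), -1)) = Mul(2, X, Pow(Add(6, m), -1)))
Function('k')(N, j) = Add(Rational(-1, 3), Mul(-2, N), Mul(-2, j)) (Function('k')(N, j) = Mul(-2, Add(Add(N, j), Rational(1, 6))) = Mul(-2, Add(Rational(1, 6), N, j)) = Add(Rational(-1, 3), Mul(-2, N), Mul(-2, j)))
Pow(Add(14278, Function('k')(113, Function('B')(1, 1))), Rational(1, 2)) = Pow(Add(14278, Add(Rational(-1, 3), Mul(-2, 113), Mul(-2, Mul(2, 1, Pow(Add(6, 1), -1))))), Rational(1, 2)) = Pow(Add(14278, Add(Rational(-1, 3), -226, Mul(-2, Mul(2, 1, Pow(7, -1))))), Rational(1, 2)) = Pow(Add(14278, Add(Rational(-1, 3), -226, Mul(-2, Mul(2, 1, Rational(1, 7))))), Rational(1, 2)) = Pow(Add(14278, Add(Rational(-1, 3), -226, Mul(-2, Rational(2, 7)))), Rational(1, 2)) = Pow(Add(14278, Add(Rational(-1, 3), -226, Rational(-4, 7))), Rational(1, 2)) = Pow(Add(14278, Rational(-4765, 21)), Rational(1, 2)) = Pow(Rational(295073, 21), Rational(1, 2)) = Mul(Rational(1, 21), Pow(6196533, Rational(1, 2)))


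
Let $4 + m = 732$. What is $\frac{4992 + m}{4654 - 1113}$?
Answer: $\frac{5720}{3541} \approx 1.6154$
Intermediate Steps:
$m = 728$ ($m = -4 + 732 = 728$)
$\frac{4992 + m}{4654 - 1113} = \frac{4992 + 728}{4654 - 1113} = \frac{5720}{3541}$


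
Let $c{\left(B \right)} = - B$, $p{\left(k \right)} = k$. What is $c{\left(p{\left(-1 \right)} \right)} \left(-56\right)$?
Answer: $-56$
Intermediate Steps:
$c{\left(p{\left(-1 \right)} \right)} \left(-56\right) = \left(-1\right) \left(-1\right) \left(-56\right) = 1 \left(-56\right) = -56$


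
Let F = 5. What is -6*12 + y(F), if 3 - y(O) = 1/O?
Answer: -346/5 ≈ -69.200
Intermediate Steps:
y(O) = 3 - 1/O
-6*12 + y(F) = -6*12 + (3 - 1/5) = -72 + (3 - 1*⅕) = -72 + (3 - ⅕) = -72 + 14/5 = -346/5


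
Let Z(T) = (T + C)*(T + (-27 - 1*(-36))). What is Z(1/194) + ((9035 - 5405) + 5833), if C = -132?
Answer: 311414039/37636 ≈ 8274.4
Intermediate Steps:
Z(T) = (-132 + T)*(9 + T) (Z(T) = (T - 132)*(T + (-27 - 1*(-36))) = (-132 + T)*(T + (-27 + 36)) = (-132 + T)*(T + 9) = (-132 + T)*(9 + T))
Z(1/194) + ((9035 - 5405) + 5833) = (-1188 + (1/194)² - 123/194) + ((9035 - 5405) + 5833) = (-1188 + (1/194)² - 123*1/194) + (3630 + 5833) = (-1188 + 1/37636 - 123/194) + 9463 = -44735429/37636 + 9463 = 311414039/37636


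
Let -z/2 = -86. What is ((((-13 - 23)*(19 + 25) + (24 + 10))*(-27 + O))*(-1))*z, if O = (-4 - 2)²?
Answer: 2399400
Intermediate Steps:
O = 36 (O = (-6)² = 36)
z = 172 (z = -2*(-86) = 172)
((((-13 - 23)*(19 + 25) + (24 + 10))*(-27 + O))*(-1))*z = ((((-13 - 23)*(19 + 25) + (24 + 10))*(-27 + 36))*(-1))*172 = (((-36*44 + 34)*9)*(-1))*172 = (((-1584 + 34)*9)*(-1))*172 = (-1550*9*(-1))*172 = -13950*(-1)*172 = 13950*172 = 2399400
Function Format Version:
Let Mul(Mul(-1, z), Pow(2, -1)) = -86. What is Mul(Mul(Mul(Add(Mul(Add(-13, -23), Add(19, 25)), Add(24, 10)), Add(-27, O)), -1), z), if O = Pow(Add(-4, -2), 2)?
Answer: 2399400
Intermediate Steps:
O = 36 (O = Pow(-6, 2) = 36)
z = 172 (z = Mul(-2, -86) = 172)
Mul(Mul(Mul(Add(Mul(Add(-13, -23), Add(19, 25)), Add(24, 10)), Add(-27, O)), -1), z) = Mul(Mul(Mul(Add(Mul(Add(-13, -23), Add(19, 25)), Add(24, 10)), Add(-27, 36)), -1), 172) = Mul(Mul(Mul(Add(Mul(-36, 44), 34), 9), -1), 172) = Mul(Mul(Mul(Add(-1584, 34), 9), -1), 172) = Mul(Mul(Mul(-1550, 9), -1), 172) = Mul(Mul(-13950, -1), 172) = Mul(13950, 172) = 2399400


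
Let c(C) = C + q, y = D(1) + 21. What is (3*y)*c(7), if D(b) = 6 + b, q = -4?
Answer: 252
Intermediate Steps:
y = 28 (y = (6 + 1) + 21 = 7 + 21 = 28)
c(C) = -4 + C (c(C) = C - 4 = -4 + C)
(3*y)*c(7) = (3*28)*(-4 + 7) = 84*3 = 252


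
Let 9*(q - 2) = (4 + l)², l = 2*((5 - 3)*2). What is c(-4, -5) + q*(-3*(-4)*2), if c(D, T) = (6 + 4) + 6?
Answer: 448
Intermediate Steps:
l = 8 (l = 2*(2*2) = 2*4 = 8)
c(D, T) = 16 (c(D, T) = 10 + 6 = 16)
q = 18 (q = 2 + (4 + 8)²/9 = 2 + (⅑)*12² = 2 + (⅑)*144 = 2 + 16 = 18)
c(-4, -5) + q*(-3*(-4)*2) = 16 + 18*(-3*(-4)*2) = 16 + 18*(12*2) = 16 + 18*24 = 16 + 432 = 448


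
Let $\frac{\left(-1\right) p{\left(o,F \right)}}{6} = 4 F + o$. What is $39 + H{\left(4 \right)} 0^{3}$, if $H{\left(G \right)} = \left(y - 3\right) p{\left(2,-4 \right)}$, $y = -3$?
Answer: $39$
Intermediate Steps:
$p{\left(o,F \right)} = - 24 F - 6 o$ ($p{\left(o,F \right)} = - 6 \left(4 F + o\right) = - 6 \left(o + 4 F\right) = - 24 F - 6 o$)
$H{\left(G \right)} = -504$ ($H{\left(G \right)} = \left(-3 - 3\right) \left(\left(-24\right) \left(-4\right) - 12\right) = \left(-3 - 3\right) \left(96 - 12\right) = \left(-6\right) 84 = -504$)
$39 + H{\left(4 \right)} 0^{3} = 39 - 504 \cdot 0^{3} = 39 - 0 = 39 + 0 = 39$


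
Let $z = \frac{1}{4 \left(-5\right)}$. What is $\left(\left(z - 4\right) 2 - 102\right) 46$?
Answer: $- \frac{25323}{5} \approx -5064.6$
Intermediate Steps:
$z = - \frac{1}{20}$ ($z = \frac{1}{-20} = - \frac{1}{20} \approx -0.05$)
$\left(\left(z - 4\right) 2 - 102\right) 46 = \left(\left(- \frac{1}{20} - 4\right) 2 - 102\right) 46 = \left(\left(- \frac{81}{20}\right) 2 - 102\right) 46 = \left(- \frac{81}{10} - 102\right) 46 = \left(- \frac{1101}{10}\right) 46 = - \frac{25323}{5}$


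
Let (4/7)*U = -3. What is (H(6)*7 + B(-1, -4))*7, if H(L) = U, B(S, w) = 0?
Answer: -1029/4 ≈ -257.25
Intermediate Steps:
U = -21/4 (U = (7/4)*(-3) = -21/4 ≈ -5.2500)
H(L) = -21/4
(H(6)*7 + B(-1, -4))*7 = (-21/4*7 + 0)*7 = (-147/4 + 0)*7 = -147/4*7 = -1029/4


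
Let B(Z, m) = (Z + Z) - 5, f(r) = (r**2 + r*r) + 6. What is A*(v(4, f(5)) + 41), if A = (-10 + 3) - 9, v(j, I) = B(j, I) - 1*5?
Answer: -624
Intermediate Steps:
f(r) = 6 + 2*r**2 (f(r) = (r**2 + r**2) + 6 = 2*r**2 + 6 = 6 + 2*r**2)
B(Z, m) = -5 + 2*Z (B(Z, m) = 2*Z - 5 = -5 + 2*Z)
v(j, I) = -10 + 2*j (v(j, I) = (-5 + 2*j) - 1*5 = (-5 + 2*j) - 5 = -10 + 2*j)
A = -16 (A = -7 - 9 = -16)
A*(v(4, f(5)) + 41) = -16*((-10 + 2*4) + 41) = -16*((-10 + 8) + 41) = -16*(-2 + 41) = -16*39 = -624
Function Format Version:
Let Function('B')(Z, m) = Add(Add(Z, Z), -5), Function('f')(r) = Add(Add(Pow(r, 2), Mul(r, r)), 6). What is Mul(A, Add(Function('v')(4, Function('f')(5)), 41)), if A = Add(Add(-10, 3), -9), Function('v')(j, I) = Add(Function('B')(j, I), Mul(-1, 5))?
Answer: -624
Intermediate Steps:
Function('f')(r) = Add(6, Mul(2, Pow(r, 2))) (Function('f')(r) = Add(Add(Pow(r, 2), Pow(r, 2)), 6) = Add(Mul(2, Pow(r, 2)), 6) = Add(6, Mul(2, Pow(r, 2))))
Function('B')(Z, m) = Add(-5, Mul(2, Z)) (Function('B')(Z, m) = Add(Mul(2, Z), -5) = Add(-5, Mul(2, Z)))
Function('v')(j, I) = Add(-10, Mul(2, j)) (Function('v')(j, I) = Add(Add(-5, Mul(2, j)), Mul(-1, 5)) = Add(Add(-5, Mul(2, j)), -5) = Add(-10, Mul(2, j)))
A = -16 (A = Add(-7, -9) = -16)
Mul(A, Add(Function('v')(4, Function('f')(5)), 41)) = Mul(-16, Add(Add(-10, Mul(2, 4)), 41)) = Mul(-16, Add(Add(-10, 8), 41)) = Mul(-16, Add(-2, 41)) = Mul(-16, 39) = -624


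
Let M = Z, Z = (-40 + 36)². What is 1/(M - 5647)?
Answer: -1/5631 ≈ -0.00017759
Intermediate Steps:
Z = 16 (Z = (-4)² = 16)
M = 16
1/(M - 5647) = 1/(16 - 5647) = 1/(-5631) = -1/5631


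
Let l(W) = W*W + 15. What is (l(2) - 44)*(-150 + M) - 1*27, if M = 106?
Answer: 1073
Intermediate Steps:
l(W) = 15 + W² (l(W) = W² + 15 = 15 + W²)
(l(2) - 44)*(-150 + M) - 1*27 = ((15 + 2²) - 44)*(-150 + 106) - 1*27 = ((15 + 4) - 44)*(-44) - 27 = (19 - 44)*(-44) - 27 = -25*(-44) - 27 = 1100 - 27 = 1073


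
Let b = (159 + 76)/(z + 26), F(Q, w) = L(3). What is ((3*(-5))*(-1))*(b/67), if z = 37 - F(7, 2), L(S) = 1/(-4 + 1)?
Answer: 2115/2546 ≈ 0.83072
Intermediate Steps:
L(S) = -⅓ (L(S) = 1/(-3) = -⅓)
F(Q, w) = -⅓
z = 112/3 (z = 37 - 1*(-⅓) = 37 + ⅓ = 112/3 ≈ 37.333)
b = 141/38 (b = (159 + 76)/(112/3 + 26) = 235/(190/3) = 235*(3/190) = 141/38 ≈ 3.7105)
((3*(-5))*(-1))*(b/67) = ((3*(-5))*(-1))*((141/38)/67) = (-15*(-1))*((141/38)*(1/67)) = 15*(141/2546) = 2115/2546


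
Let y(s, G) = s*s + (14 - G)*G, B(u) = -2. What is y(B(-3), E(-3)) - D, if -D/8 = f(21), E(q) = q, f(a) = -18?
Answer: -191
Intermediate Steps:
y(s, G) = s² + G*(14 - G)
D = 144 (D = -8*(-18) = 144)
y(B(-3), E(-3)) - D = ((-2)² - 1*(-3)² + 14*(-3)) - 1*144 = (4 - 1*9 - 42) - 144 = (4 - 9 - 42) - 144 = -47 - 144 = -191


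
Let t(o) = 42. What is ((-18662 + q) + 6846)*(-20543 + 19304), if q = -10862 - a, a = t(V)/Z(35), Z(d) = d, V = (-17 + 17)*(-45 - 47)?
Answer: 140497644/5 ≈ 2.8100e+7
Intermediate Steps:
V = 0 (V = 0*(-92) = 0)
a = 6/5 (a = 42/35 = 42*(1/35) = 6/5 ≈ 1.2000)
q = -54316/5 (q = -10862 - 1*6/5 = -10862 - 6/5 = -54316/5 ≈ -10863.)
((-18662 + q) + 6846)*(-20543 + 19304) = ((-18662 - 54316/5) + 6846)*(-20543 + 19304) = (-147626/5 + 6846)*(-1239) = -113396/5*(-1239) = 140497644/5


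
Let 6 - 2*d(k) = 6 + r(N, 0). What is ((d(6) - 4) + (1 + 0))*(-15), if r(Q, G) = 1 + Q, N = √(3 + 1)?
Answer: 135/2 ≈ 67.500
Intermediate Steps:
N = 2 (N = √4 = 2)
d(k) = -3/2 (d(k) = 3 - (6 + (1 + 2))/2 = 3 - (6 + 3)/2 = 3 - ½*9 = 3 - 9/2 = -3/2)
((d(6) - 4) + (1 + 0))*(-15) = ((-3/2 - 4) + (1 + 0))*(-15) = (-11/2 + 1)*(-15) = -9/2*(-15) = 135/2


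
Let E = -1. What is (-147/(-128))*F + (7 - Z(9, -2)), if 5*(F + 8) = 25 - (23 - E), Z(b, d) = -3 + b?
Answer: -5093/640 ≈ -7.9578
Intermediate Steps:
F = -39/5 (F = -8 + (25 - (23 - 1*(-1)))/5 = -8 + (25 - (23 + 1))/5 = -8 + (25 - 1*24)/5 = -8 + (25 - 24)/5 = -8 + (⅕)*1 = -8 + ⅕ = -39/5 ≈ -7.8000)
(-147/(-128))*F + (7 - Z(9, -2)) = -147/(-128)*(-39/5) + (7 - (-3 + 9)) = -147*(-1/128)*(-39/5) + (7 - 1*6) = (147/128)*(-39/5) + (7 - 6) = -5733/640 + 1 = -5093/640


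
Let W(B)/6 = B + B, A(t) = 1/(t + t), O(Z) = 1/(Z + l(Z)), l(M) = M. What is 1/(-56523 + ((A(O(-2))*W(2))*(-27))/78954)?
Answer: -13159/743785941 ≈ -1.7692e-5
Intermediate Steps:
O(Z) = 1/(2*Z) (O(Z) = 1/(Z + Z) = 1/(2*Z))
A(t) = 1/(2*t)
W(B) = 12*B (W(B) = 6*(B + B) = 6*(2*B) = 12*B)
1/(-56523 + ((A(O(-2))*W(2))*(-27))/78954) = 1/(-56523 + (((1/(2*(((1/2)/(-2)))))*(12*2))*(-27))/78954) = 1/(-56523 + (((1/(2*(((1/2)*(-1/2)))))*24)*(-27))*(1/78954)) = 1/(-56523 + (((1/(2*(-1/4)))*24)*(-27))*(1/78954)) = 1/(-56523 + ((((1/2)*(-4))*24)*(-27))*(1/78954)) = 1/(-56523 + (-2*24*(-27))*(1/78954)) = 1/(-56523 - 48*(-27)*(1/78954)) = 1/(-56523 + 1296*(1/78954)) = 1/(-56523 + 216/13159) = 1/(-743785941/13159) = -13159/743785941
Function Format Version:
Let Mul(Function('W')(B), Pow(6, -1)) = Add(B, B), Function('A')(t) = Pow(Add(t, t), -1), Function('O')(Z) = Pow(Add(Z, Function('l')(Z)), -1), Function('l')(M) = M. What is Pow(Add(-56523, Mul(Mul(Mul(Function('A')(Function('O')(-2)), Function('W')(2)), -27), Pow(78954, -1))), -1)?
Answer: Rational(-13159, 743785941) ≈ -1.7692e-5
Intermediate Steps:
Function('O')(Z) = Mul(Rational(1, 2), Pow(Z, -1)) (Function('O')(Z) = Pow(Add(Z, Z), -1) = Pow(Mul(2, Z), -1) = Mul(Rational(1, 2), Pow(Z, -1)))
Function('A')(t) = Mul(Rational(1, 2), Pow(t, -1)) (Function('A')(t) = Pow(Mul(2, t), -1) = Mul(Rational(1, 2), Pow(t, -1)))
Function('W')(B) = Mul(12, B) (Function('W')(B) = Mul(6, Add(B, B)) = Mul(6, Mul(2, B)) = Mul(12, B))
Pow(Add(-56523, Mul(Mul(Mul(Function('A')(Function('O')(-2)), Function('W')(2)), -27), Pow(78954, -1))), -1) = Pow(Add(-56523, Mul(Mul(Mul(Mul(Rational(1, 2), Pow(Mul(Rational(1, 2), Pow(-2, -1)), -1)), Mul(12, 2)), -27), Pow(78954, -1))), -1) = Pow(Add(-56523, Mul(Mul(Mul(Mul(Rational(1, 2), Pow(Mul(Rational(1, 2), Rational(-1, 2)), -1)), 24), -27), Rational(1, 78954))), -1) = Pow(Add(-56523, Mul(Mul(Mul(Mul(Rational(1, 2), Pow(Rational(-1, 4), -1)), 24), -27), Rational(1, 78954))), -1) = Pow(Add(-56523, Mul(Mul(Mul(Mul(Rational(1, 2), -4), 24), -27), Rational(1, 78954))), -1) = Pow(Add(-56523, Mul(Mul(Mul(-2, 24), -27), Rational(1, 78954))), -1) = Pow(Add(-56523, Mul(Mul(-48, -27), Rational(1, 78954))), -1) = Pow(Add(-56523, Mul(1296, Rational(1, 78954))), -1) = Pow(Add(-56523, Rational(216, 13159)), -1) = Pow(Rational(-743785941, 13159), -1) = Rational(-13159, 743785941)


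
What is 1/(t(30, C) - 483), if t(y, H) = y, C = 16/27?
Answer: -1/453 ≈ -0.0022075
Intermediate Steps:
C = 16/27 (C = 16*(1/27) = 16/27 ≈ 0.59259)
1/(t(30, C) - 483) = 1/(30 - 483) = 1/(-453) = -1/453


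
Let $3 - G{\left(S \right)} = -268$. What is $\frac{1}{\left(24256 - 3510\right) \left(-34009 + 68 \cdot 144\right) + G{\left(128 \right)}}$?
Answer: $- \frac{1}{502405611} \approx -1.9904 \cdot 10^{-9}$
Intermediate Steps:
$G{\left(S \right)} = 271$ ($G{\left(S \right)} = 3 - -268 = 3 + 268 = 271$)
$\frac{1}{\left(24256 - 3510\right) \left(-34009 + 68 \cdot 144\right) + G{\left(128 \right)}} = \frac{1}{\left(24256 - 3510\right) \left(-34009 + 68 \cdot 144\right) + 271} = \frac{1}{20746 \left(-34009 + 9792\right) + 271} = \frac{1}{20746 \left(-24217\right) + 271} = \frac{1}{-502405882 + 271} = \frac{1}{-502405611} = - \frac{1}{502405611}$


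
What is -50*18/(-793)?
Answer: 900/793 ≈ 1.1349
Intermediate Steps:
-50*18/(-793) = -900*(-1/793) = 900/793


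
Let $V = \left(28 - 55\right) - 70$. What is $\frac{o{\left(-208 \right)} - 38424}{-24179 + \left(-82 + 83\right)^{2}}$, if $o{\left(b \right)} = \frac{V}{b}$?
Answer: $\frac{7992095}{5029024} \approx 1.5892$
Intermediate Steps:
$V = -97$ ($V = -27 - 70 = -97$)
$o{\left(b \right)} = - \frac{97}{b}$
$\frac{o{\left(-208 \right)} - 38424}{-24179 + \left(-82 + 83\right)^{2}} = \frac{- \frac{97}{-208} - 38424}{-24179 + \left(-82 + 83\right)^{2}} = \frac{\left(-97\right) \left(- \frac{1}{208}\right) - 38424}{-24179 + 1^{2}} = \frac{\frac{97}{208} - 38424}{-24179 + 1} = - \frac{7992095}{208 \left(-24178\right)} = \left(- \frac{7992095}{208}\right) \left(- \frac{1}{24178}\right) = \frac{7992095}{5029024}$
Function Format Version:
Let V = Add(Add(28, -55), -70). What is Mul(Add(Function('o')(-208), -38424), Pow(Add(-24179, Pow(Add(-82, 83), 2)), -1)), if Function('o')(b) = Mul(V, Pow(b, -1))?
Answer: Rational(7992095, 5029024) ≈ 1.5892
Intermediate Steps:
V = -97 (V = Add(-27, -70) = -97)
Function('o')(b) = Mul(-97, Pow(b, -1))
Mul(Add(Function('o')(-208), -38424), Pow(Add(-24179, Pow(Add(-82, 83), 2)), -1)) = Mul(Add(Mul(-97, Pow(-208, -1)), -38424), Pow(Add(-24179, Pow(Add(-82, 83), 2)), -1)) = Mul(Add(Mul(-97, Rational(-1, 208)), -38424), Pow(Add(-24179, Pow(1, 2)), -1)) = Mul(Add(Rational(97, 208), -38424), Pow(Add(-24179, 1), -1)) = Mul(Rational(-7992095, 208), Pow(-24178, -1)) = Mul(Rational(-7992095, 208), Rational(-1, 24178)) = Rational(7992095, 5029024)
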